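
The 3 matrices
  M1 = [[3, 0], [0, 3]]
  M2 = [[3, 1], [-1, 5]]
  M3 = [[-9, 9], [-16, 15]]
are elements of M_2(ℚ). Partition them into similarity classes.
3 classes: {M1}, {M2}, {M3}

Characteristic polynomials: χ_{M1} = (x - 3)^2, χ_{M2} = (x - 4)^2, χ_{M3} = (x - 3)^2.

{M1}: invariant factors x - 3, x - 3.

{M2}: invariant factors (x - 4)^2.

{M3}: invariant factors (x - 3)^2.

Matrices are similar if and only if their invariant-factor lists agree; the partition into similarity classes is {M1}, {M2}, {M3}.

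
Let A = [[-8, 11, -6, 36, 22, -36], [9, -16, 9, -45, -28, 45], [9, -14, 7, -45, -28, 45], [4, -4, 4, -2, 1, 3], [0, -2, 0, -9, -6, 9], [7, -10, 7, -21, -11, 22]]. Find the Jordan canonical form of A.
J = [[-2, 1, 0, 0, 0, 0], [0, -2, 0, 0, 0, 0], [0, 0, -2, 0, 0, 0], [0, 0, 0, 1, 1, 0], [0, 0, 0, 0, 1, 0], [0, 0, 0, 0, 0, 1]]

The characteristic polynomial is det(xI - A) = (x - 1)^3(x + 2)^3, so the eigenvalues are -2 (algebraic multiplicity 3), 1 (algebraic multiplicity 3).

For λ = -2: rank(A + 2I) = 4, rank((A + 2I)^2) = 3. The eigenspace has dimension 6 - 4 = 2, so there are 2 Jordan blocks; the rank sequence gives block sizes [2, 1].

For λ = 1: rank(A - I) = 4, rank((A - I)^2) = 3. The eigenspace has dimension 6 - 4 = 2, so there are 2 Jordan blocks; the rank sequence gives block sizes [2, 1].

Assembling the blocks gives the Jordan form J above.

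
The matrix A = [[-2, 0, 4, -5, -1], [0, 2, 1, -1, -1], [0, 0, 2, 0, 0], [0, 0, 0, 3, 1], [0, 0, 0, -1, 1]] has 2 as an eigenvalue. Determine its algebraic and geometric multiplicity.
The characteristic polynomial is (x - 2)^4(x + 2), so the factor x - 2 appears with exponent 4: the algebraic multiplicity is 4.

rank(A - 2I) = 3, so the eigenspace has dimension 5 - 3 = 2: the geometric multiplicity is 2.

Since 2 < 4, A is not diagonalizable.

algebraic multiplicity 4, geometric multiplicity 2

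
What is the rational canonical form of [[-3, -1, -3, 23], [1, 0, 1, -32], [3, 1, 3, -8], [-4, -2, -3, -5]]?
The invariant factors of A (the non-unit diagonal entries of the Smith normal form of xI - A over ℚ[x]) are (x + 5)(x^3 + 4x - 3), each dividing the next. The characteristic polynomial is their product, (x + 5)(x^3 + 4x - 3).

The rational canonical form is the block-diagonal matrix of companion matrices C(f_i):
R = [[0, 0, 0, 15], [1, 0, 0, -17], [0, 1, 0, -4], [0, 0, 1, -5]].

Note the characteristic polynomial does not split into linear factors over ℚ, so A has no Jordan form over ℚ; the rational canonical form exists over any field.

R = [[0, 0, 0, 15], [1, 0, 0, -17], [0, 1, 0, -4], [0, 0, 1, -5]]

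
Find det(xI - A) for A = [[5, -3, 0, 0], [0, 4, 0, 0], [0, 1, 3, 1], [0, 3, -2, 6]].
xI - A = [[x - 5, 3, 0, 0], [0, x - 4, 0, 0], [0, -1, x - 3, -1], [0, -3, 2, x - 6]].

Expanding det(xI - A) along the first row:
det(xI - A) = + (x - 5)·det([[x - 4, 0, 0], [-1, x - 3, -1], [-3, 2, x - 6]]) - (3)·det([[0, 0, 0], [0, x - 3, -1], [0, 2, x - 6]]) + (0)·det([[0, x - 4, 0], [0, -1, -1], [0, -3, x - 6]]) - (0)·det([[0, x - 4, 0], [0, -1, x - 3], [0, -3, 2]]).

Evaluating gives χ_A(x) = x^4 - 18x^3 + 121x^2 - 360x + 400 = (x - 5)^2(x - 4)^2.

χ_A(x) = (x - 5)^2(x - 4)^2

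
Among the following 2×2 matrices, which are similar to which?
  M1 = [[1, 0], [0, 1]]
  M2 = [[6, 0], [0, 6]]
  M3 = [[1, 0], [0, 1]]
Characteristic polynomials: χ_{M1} = (x - 1)^2, χ_{M2} = (x - 6)^2, χ_{M3} = (x - 1)^2.

{M1, M3}: invariant factors x - 1, x - 1.

{M2}: invariant factors x - 6, x - 6.

Matrices are similar if and only if their invariant-factor lists agree; the partition into similarity classes is {M1, M3}, {M2}.

2 classes: {M1, M3}, {M2}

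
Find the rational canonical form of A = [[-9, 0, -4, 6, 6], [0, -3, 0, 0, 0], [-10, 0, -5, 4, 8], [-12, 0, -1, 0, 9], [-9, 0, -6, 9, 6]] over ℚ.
R = [[-3, 0, 0, 0, 0], [0, -3, 0, 0, 0], [0, 0, 0, 0, 9], [0, 0, 1, 0, -3], [0, 0, 0, 1, -5]]

The invariant factors of A (the non-unit diagonal entries of the Smith normal form of xI - A over ℚ[x]) are x + 3, x + 3, (x - 1)(x + 3)^2, each dividing the next. The characteristic polynomial is their product, (x - 1)(x + 3)^4.

The rational canonical form is the block-diagonal matrix of companion matrices C(f_i):
R = [[-3, 0, 0, 0, 0], [0, -3, 0, 0, 0], [0, 0, 0, 0, 9], [0, 0, 1, 0, -3], [0, 0, 0, 1, -5]].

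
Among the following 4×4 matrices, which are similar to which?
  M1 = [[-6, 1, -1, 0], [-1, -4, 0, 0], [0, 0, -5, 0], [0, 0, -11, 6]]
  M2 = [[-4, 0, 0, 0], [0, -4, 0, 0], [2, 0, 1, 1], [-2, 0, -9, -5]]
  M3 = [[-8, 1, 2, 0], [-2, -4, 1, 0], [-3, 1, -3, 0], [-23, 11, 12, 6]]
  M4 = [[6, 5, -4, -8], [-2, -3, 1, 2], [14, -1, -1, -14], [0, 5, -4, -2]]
3 classes: {M1, M3}, {M2}, {M4}

Characteristic polynomials: χ_{M1} = (x - 6)(x + 5)^3, χ_{M2} = (x + 2)^2(x + 4)^2, χ_{M3} = (x - 6)(x + 5)^3, χ_{M4} = (x - 6)(x + 2)^3.

{M1, M3}: invariant factors (x - 6)(x + 5)^3.

{M2}: invariant factors x + 4, (x + 2)^2(x + 4).

{M4}: invariant factors (x - 6)(x + 2)^3.

Matrices are similar if and only if their invariant-factor lists agree; the partition into similarity classes is {M1, M3}, {M2}, {M4}.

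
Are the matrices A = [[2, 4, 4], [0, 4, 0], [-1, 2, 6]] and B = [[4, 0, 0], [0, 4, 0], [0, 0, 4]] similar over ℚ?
Both have characteristic polynomial (x - 4)^3, but the minimal polynomial of A is (x - 4)^2 while the minimal polynomial of B is x - 4. The minimal polynomial is a similarity invariant, so A and B are not similar.

No.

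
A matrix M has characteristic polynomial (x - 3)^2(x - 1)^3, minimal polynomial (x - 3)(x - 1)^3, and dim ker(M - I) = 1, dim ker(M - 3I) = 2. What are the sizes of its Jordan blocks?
Jordan blocks: (1, 3), (3, 1), (3, 1)

λ = 1: algebraic multiplicity 3 (exponent in χ_M), largest block size 3 (exponent in m_M), 1 block (geometric multiplicity). This forces block sizes [3].
λ = 3: algebraic multiplicity 2 (exponent in χ_M), largest block size 1 (exponent in m_M), 2 blocks (geometric multiplicity). These force block sizes [1, 1].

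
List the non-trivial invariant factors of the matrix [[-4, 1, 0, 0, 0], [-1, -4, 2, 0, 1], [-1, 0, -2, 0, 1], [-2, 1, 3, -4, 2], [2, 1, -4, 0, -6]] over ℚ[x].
The Jordan structure of A has elementary divisors (x + 4)^3, (x + 4)^2. Arranging the block sizes at each eigenvalue in decreasing order and taking row products gives the invariant factors.

Invariant factors (smallest first, each dividing the next): (x + 4)^2, (x + 4)^3.

Check: the last factor (x + 4)^3 is the minimal polynomial, and the product (x + 4)^5 is the characteristic polynomial.

(x + 4)^2, (x + 4)^3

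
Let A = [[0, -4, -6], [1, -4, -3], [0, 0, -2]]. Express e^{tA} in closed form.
A has Jordan form J = [[-2, 1, 0], [0, -2, 0], [0, 0, -2]] with A = PJP^{-1}, so e^{tA} = P e^{tJ} P^{-1}.

For a Jordan block J_k(λ), e^{tJ_k(λ)} = e^{λt} · (I + tN + t^2 N^2/2! + ... + t^{k-1} N^{k-1}/(k-1)!) where N is the nilpotent superdiagonal part.

Assembling the blocks and conjugating back gives the entries of e^{tA} as shown above.

e^{tA} = [[(2*t + 1)*e^{-2*t}, -4*t*e^{-2*t}, -6*t*e^{-2*t}], [t*e^{-2*t}, (1 - 2*t)*e^{-2*t}, -3*t*e^{-2*t}], [0, 0, e^{-2*t}]]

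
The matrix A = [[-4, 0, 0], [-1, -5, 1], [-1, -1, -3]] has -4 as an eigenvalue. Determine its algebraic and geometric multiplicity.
The characteristic polynomial is (x + 4)^3, so the factor x + 4 appears with exponent 3: the algebraic multiplicity is 3.

rank(A + 4I) = 1, so the eigenspace has dimension 3 - 1 = 2: the geometric multiplicity is 2.

Since 2 < 3, A is not diagonalizable.

algebraic multiplicity 3, geometric multiplicity 2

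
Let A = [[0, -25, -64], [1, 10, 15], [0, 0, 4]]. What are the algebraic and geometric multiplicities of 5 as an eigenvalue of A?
algebraic multiplicity 2, geometric multiplicity 1

The characteristic polynomial is (x - 5)^2(x - 4), so the factor x - 5 appears with exponent 2: the algebraic multiplicity is 2.

rank(A - 5I) = 2, so the eigenspace has dimension 3 - 2 = 1: the geometric multiplicity is 1.

Since 1 < 2, A is not diagonalizable.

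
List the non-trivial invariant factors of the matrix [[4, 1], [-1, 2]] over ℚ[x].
The Jordan structure of A has elementary divisors (x - 3)^2. Arranging the block sizes at each eigenvalue in decreasing order and taking row products gives the invariant factors.

Invariant factors (smallest first, each dividing the next): (x - 3)^2.

Check: the last factor (x - 3)^2 is the minimal polynomial, and the product (x - 3)^2 is the characteristic polynomial.

(x - 3)^2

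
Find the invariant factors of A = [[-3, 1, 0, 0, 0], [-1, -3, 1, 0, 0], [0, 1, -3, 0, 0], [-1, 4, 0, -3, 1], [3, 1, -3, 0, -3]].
The Jordan structure of A has elementary divisors (x + 3)^3, (x + 3)^2. Arranging the block sizes at each eigenvalue in decreasing order and taking row products gives the invariant factors.

Invariant factors (smallest first, each dividing the next): (x + 3)^2, (x + 3)^3.

Check: the last factor (x + 3)^3 is the minimal polynomial, and the product (x + 3)^5 is the characteristic polynomial.

(x + 3)^2, (x + 3)^3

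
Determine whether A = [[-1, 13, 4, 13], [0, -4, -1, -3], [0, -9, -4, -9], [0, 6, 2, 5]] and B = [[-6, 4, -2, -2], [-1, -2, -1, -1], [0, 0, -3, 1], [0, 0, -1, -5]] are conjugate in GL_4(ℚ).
No.

trace(A) = -4 but trace(B) = -16. The trace is a similarity invariant, so A and B are not similar.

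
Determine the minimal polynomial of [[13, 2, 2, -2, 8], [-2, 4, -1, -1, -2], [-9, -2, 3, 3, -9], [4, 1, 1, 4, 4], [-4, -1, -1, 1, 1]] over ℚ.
m_A(x) = (x - 5)^3

The characteristic polynomial factors as (x - 5)^5. The minimal polynomial is ∏(x - λ)^{k_λ} where k_λ is the size of the largest Jordan block at λ.

For λ = 5: rank(A - 5I) = 2, and the largest Jordan block has size 3 (the smallest k with rank((A - 5I)^k) = rank((A - 5I)^(k+1))).

So m_A(x) = (x - 5)^3.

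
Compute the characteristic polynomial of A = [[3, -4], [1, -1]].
χ_A(x) = (x - 1)^2

xI - A = [[x - 3, 4], [-1, x + 1]].

Expanding det(xI - A) along the first row:
det(xI - A) = + (x - 3)·det([[x + 1]]) - (4)·det([[-1]]).

Evaluating gives χ_A(x) = x^2 - 2x + 1 = (x - 1)^2.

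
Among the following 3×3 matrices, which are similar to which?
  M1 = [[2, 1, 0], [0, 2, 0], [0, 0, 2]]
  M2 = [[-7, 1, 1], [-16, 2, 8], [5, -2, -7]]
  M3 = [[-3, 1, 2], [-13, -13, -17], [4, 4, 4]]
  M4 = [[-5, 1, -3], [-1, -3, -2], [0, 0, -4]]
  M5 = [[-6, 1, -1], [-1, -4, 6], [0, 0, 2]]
3 classes: {M1}, {M2, M3, M4}, {M5}

Characteristic polynomials: χ_{M1} = (x - 2)^3, χ_{M2} = (x + 4)^3, χ_{M3} = (x + 4)^3, χ_{M4} = (x + 4)^3, χ_{M5} = (x - 2)(x + 5)^2.

{M1}: invariant factors x - 2, (x - 2)^2.

{M2, M3, M4}: invariant factors (x + 4)^3.

{M5}: invariant factors (x - 2)(x + 5)^2.

Matrices are similar if and only if their invariant-factor lists agree; the partition into similarity classes is {M1}, {M2, M3, M4}, {M5}.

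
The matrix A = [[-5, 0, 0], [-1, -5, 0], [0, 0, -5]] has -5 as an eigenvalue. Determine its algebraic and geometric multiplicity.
algebraic multiplicity 3, geometric multiplicity 2

The characteristic polynomial is (x + 5)^3, so the factor x + 5 appears with exponent 3: the algebraic multiplicity is 3.

rank(A + 5I) = 1, so the eigenspace has dimension 3 - 1 = 2: the geometric multiplicity is 2.

Since 2 < 3, A is not diagonalizable.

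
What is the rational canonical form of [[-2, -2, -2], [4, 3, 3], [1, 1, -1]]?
R = [[0, 0, -4], [1, 0, 0], [0, 1, 0]]

The invariant factors of A (the non-unit diagonal entries of the Smith normal form of xI - A over ℚ[x]) are x^3 + 4, each dividing the next. The characteristic polynomial is their product, x^3 + 4.

The rational canonical form is the block-diagonal matrix of companion matrices C(f_i):
R = [[0, 0, -4], [1, 0, 0], [0, 1, 0]].

Note the characteristic polynomial does not split into linear factors over ℚ, so A has no Jordan form over ℚ; the rational canonical form exists over any field.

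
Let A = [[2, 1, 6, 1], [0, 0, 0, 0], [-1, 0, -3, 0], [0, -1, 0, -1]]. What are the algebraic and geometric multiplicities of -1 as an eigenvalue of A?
The characteristic polynomial is x^2(x + 1)^2, so the factor x + 1 appears with exponent 2: the algebraic multiplicity is 2.

rank(A + I) = 3, so the eigenspace has dimension 4 - 3 = 1: the geometric multiplicity is 1.

Since 1 < 2, A is not diagonalizable.

algebraic multiplicity 2, geometric multiplicity 1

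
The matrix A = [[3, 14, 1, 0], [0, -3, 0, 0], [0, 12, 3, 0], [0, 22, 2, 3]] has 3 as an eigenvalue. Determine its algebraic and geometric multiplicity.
The characteristic polynomial is (x - 3)^3(x + 3), so the factor x - 3 appears with exponent 3: the algebraic multiplicity is 3.

rank(A - 3I) = 2, so the eigenspace has dimension 4 - 2 = 2: the geometric multiplicity is 2.

Since 2 < 3, A is not diagonalizable.

algebraic multiplicity 3, geometric multiplicity 2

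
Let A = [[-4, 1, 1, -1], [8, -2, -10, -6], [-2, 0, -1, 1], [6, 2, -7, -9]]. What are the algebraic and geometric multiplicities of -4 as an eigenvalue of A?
algebraic multiplicity 4, geometric multiplicity 2

The characteristic polynomial is (x + 4)^4, so the factor x + 4 appears with exponent 4: the algebraic multiplicity is 4.

rank(A + 4I) = 2, so the eigenspace has dimension 4 - 2 = 2: the geometric multiplicity is 2.

Since 2 < 4, A is not diagonalizable.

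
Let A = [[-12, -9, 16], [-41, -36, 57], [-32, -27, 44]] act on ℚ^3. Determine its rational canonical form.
The invariant factors of A (the non-unit diagonal entries of the Smith normal form of xI - A over ℚ[x]) are x(x^2 + 4x + 2), each dividing the next. The characteristic polynomial is their product, x(x^2 + 4x + 2).

The rational canonical form is the block-diagonal matrix of companion matrices C(f_i):
R = [[0, 0, 0], [1, 0, -2], [0, 1, -4]].

Note the characteristic polynomial does not split into linear factors over ℚ, so A has no Jordan form over ℚ; the rational canonical form exists over any field.

R = [[0, 0, 0], [1, 0, -2], [0, 1, -4]]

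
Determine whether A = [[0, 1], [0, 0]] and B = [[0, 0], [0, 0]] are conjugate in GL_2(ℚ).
Both have characteristic polynomial x^2, but the minimal polynomial of A is x^2 while the minimal polynomial of B is x. The minimal polynomial is a similarity invariant, so A and B are not similar.

No.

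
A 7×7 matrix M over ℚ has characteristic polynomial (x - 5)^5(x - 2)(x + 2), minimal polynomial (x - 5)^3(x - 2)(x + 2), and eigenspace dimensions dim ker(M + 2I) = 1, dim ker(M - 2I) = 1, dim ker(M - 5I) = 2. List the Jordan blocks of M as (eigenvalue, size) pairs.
λ = -2: algebraic multiplicity 1 (exponent in χ_M), largest block size 1 (exponent in m_M), 1 block (geometric multiplicity). This forces block sizes [1].
λ = 2: algebraic multiplicity 1 (exponent in χ_M), largest block size 1 (exponent in m_M), 1 block (geometric multiplicity). This forces block sizes [1].
λ = 5: algebraic multiplicity 5 (exponent in χ_M), largest block size 3 (exponent in m_M), 2 blocks (geometric multiplicity). These force block sizes [3, 2].

Jordan blocks: (-2, 1), (2, 1), (5, 3), (5, 2)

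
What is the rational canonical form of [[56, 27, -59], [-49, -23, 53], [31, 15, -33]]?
The invariant factors of A (the non-unit diagonal entries of the Smith normal form of xI - A over ℚ[x]) are (x - 4)(x^2 + 4x - 4), each dividing the next. The characteristic polynomial is their product, (x - 4)(x^2 + 4x - 4).

The rational canonical form is the block-diagonal matrix of companion matrices C(f_i):
R = [[0, 0, -16], [1, 0, 20], [0, 1, 0]].

Note the characteristic polynomial does not split into linear factors over ℚ, so A has no Jordan form over ℚ; the rational canonical form exists over any field.

R = [[0, 0, -16], [1, 0, 20], [0, 1, 0]]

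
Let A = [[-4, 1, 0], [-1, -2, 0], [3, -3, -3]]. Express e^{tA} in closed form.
A has Jordan form J = [[-3, 1, 0], [0, -3, 0], [0, 0, -3]] with A = PJP^{-1}, so e^{tA} = P e^{tJ} P^{-1}.

For a Jordan block J_k(λ), e^{tJ_k(λ)} = e^{λt} · (I + tN + t^2 N^2/2! + ... + t^{k-1} N^{k-1}/(k-1)!) where N is the nilpotent superdiagonal part.

Assembling the blocks and conjugating back gives the entries of e^{tA} as shown above.

e^{tA} = [[(1 - t)*e^{-3*t}, t*e^{-3*t}, 0], [-t*e^{-3*t}, (t + 1)*e^{-3*t}, 0], [3*t*e^{-3*t}, -3*t*e^{-3*t}, e^{-3*t}]]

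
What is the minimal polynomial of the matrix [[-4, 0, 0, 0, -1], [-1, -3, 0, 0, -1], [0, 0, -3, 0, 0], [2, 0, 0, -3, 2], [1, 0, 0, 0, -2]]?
m_A(x) = (x + 3)^2

The characteristic polynomial factors as (x + 3)^5. The minimal polynomial is ∏(x - λ)^{k_λ} where k_λ is the size of the largest Jordan block at λ.

For λ = -3: rank(A + 3I) = 1, and the largest Jordan block has size 2 (the smallest k with rank((A + 3I)^k) = rank((A + 3I)^(k+1))).

So m_A(x) = (x + 3)^2.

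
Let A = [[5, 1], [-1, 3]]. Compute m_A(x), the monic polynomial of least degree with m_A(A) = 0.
m_A(x) = (x - 4)^2

The characteristic polynomial factors as (x - 4)^2. The minimal polynomial is ∏(x - λ)^{k_λ} where k_λ is the size of the largest Jordan block at λ.

For λ = 4: rank(A - 4I) = 1, and the largest Jordan block has size 2 (the smallest k with rank((A - 4I)^k) = rank((A - 4I)^(k+1))).

So m_A(x) = (x - 4)^2.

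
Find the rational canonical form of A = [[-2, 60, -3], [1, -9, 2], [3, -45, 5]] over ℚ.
The invariant factors of A (the non-unit diagonal entries of the Smith normal form of xI - A over ℚ[x]) are (x + 4)(x^2 + 2x - 6), each dividing the next. The characteristic polynomial is their product, (x + 4)(x^2 + 2x - 6).

The rational canonical form is the block-diagonal matrix of companion matrices C(f_i):
R = [[0, 0, 24], [1, 0, -2], [0, 1, -6]].

Note the characteristic polynomial does not split into linear factors over ℚ, so A has no Jordan form over ℚ; the rational canonical form exists over any field.

R = [[0, 0, 24], [1, 0, -2], [0, 1, -6]]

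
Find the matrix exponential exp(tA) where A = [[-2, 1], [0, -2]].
e^{tA} = [[e^{-2*t}, t*e^{-2*t}], [0, e^{-2*t}]]

A has Jordan form J = [[-2, 1], [0, -2]] with A = PJP^{-1}, so e^{tA} = P e^{tJ} P^{-1}.

For a Jordan block J_k(λ), e^{tJ_k(λ)} = e^{λt} · (I + tN + t^2 N^2/2! + ... + t^{k-1} N^{k-1}/(k-1)!) where N is the nilpotent superdiagonal part.

Assembling the blocks and conjugating back gives the entries of e^{tA} as shown above.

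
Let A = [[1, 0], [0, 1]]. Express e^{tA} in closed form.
e^{tA} = [[e^{t}, 0], [0, e^{t}]]

A has Jordan form J = [[1, 0], [0, 1]] with A = PJP^{-1}, so e^{tA} = P e^{tJ} P^{-1}.

For a Jordan block J_k(λ), e^{tJ_k(λ)} = e^{λt} · (I + tN + t^2 N^2/2! + ... + t^{k-1} N^{k-1}/(k-1)!) where N is the nilpotent superdiagonal part.

Assembling the blocks and conjugating back gives the entries of e^{tA} as shown above.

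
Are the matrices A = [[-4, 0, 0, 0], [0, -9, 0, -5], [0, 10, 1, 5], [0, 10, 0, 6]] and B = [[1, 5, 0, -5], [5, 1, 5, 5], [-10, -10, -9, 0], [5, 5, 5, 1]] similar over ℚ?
Yes.

Two matrices over a field are similar if and only if they have the same invariant factors.

Both A and B have characteristic polynomial (x - 1)^2(x + 4)^2 and minimal polynomial (x - 1)(x + 4). Computing further, both have invariant factors (x - 1)(x + 4), (x - 1)(x + 4). Hence A and B are similar.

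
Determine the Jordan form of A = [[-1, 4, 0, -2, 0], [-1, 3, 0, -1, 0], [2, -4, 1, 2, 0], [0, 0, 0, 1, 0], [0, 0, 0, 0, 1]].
J = [[1, 1, 0, 0, 0], [0, 1, 0, 0, 0], [0, 0, 1, 0, 0], [0, 0, 0, 1, 0], [0, 0, 0, 0, 1]]

The characteristic polynomial is det(xI - A) = (x - 1)^5, so the eigenvalues are 1 (algebraic multiplicity 5).

For λ = 1: rank(A - I) = 1, rank((A - I)^2) = 0. The eigenspace has dimension 5 - 1 = 4, so there are 4 Jordan blocks; the rank sequence gives block sizes [2, 1, 1, 1].

Assembling the blocks gives the Jordan form J above.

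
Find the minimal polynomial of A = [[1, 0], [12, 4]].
m_A(x) = (x - 4)(x - 1)

The characteristic polynomial factors as (x - 4)(x - 1). The minimal polynomial is ∏(x - λ)^{k_λ} where k_λ is the size of the largest Jordan block at λ.

For λ = 1: rank(A - I) = 1, and the largest Jordan block has size 1 (the smallest k with rank((A - I)^k) = rank((A - I)^(k+1))).
For λ = 4: rank(A - 4I) = 1, and the largest Jordan block has size 1 (the smallest k with rank((A - 4I)^k) = rank((A - 4I)^(k+1))).

So m_A(x) = (x - 4)(x - 1).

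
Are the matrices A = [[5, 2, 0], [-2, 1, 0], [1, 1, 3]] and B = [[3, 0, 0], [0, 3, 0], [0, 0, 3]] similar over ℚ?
Both have characteristic polynomial (x - 3)^3, but the minimal polynomial of A is (x - 3)^2 while the minimal polynomial of B is x - 3. The minimal polynomial is a similarity invariant, so A and B are not similar.

No.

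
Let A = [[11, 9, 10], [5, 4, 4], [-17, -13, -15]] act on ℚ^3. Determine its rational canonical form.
The invariant factors of A (the non-unit diagonal entries of the Smith normal form of xI - A over ℚ[x]) are x^3 - 4x - 5, each dividing the next. The characteristic polynomial is their product, x^3 - 4x - 5.

The rational canonical form is the block-diagonal matrix of companion matrices C(f_i):
R = [[0, 0, 5], [1, 0, 4], [0, 1, 0]].

Note the characteristic polynomial does not split into linear factors over ℚ, so A has no Jordan form over ℚ; the rational canonical form exists over any field.

R = [[0, 0, 5], [1, 0, 4], [0, 1, 0]]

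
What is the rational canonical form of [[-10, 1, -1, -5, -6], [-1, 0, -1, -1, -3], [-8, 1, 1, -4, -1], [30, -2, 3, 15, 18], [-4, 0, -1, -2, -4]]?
The invariant factors of A (the non-unit diagonal entries of the Smith normal form of xI - A over ℚ[x]) are (x - 3)(x + 1)(x^3 - x + 1), each dividing the next. The characteristic polynomial is their product, (x - 3)(x + 1)(x^3 - x + 1).

The rational canonical form is the block-diagonal matrix of companion matrices C(f_i):
R = [[0, 0, 0, 0, 3], [1, 0, 0, 0, -1], [0, 1, 0, 0, -3], [0, 0, 1, 0, 4], [0, 0, 0, 1, 2]].

Note the characteristic polynomial does not split into linear factors over ℚ, so A has no Jordan form over ℚ; the rational canonical form exists over any field.

R = [[0, 0, 0, 0, 3], [1, 0, 0, 0, -1], [0, 1, 0, 0, -3], [0, 0, 1, 0, 4], [0, 0, 0, 1, 2]]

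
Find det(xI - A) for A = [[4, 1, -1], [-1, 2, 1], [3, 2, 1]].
χ_A(x) = (x - 3)(x - 2)^2

xI - A = [[x - 4, -1, 1], [1, x - 2, -1], [-3, -2, x - 1]].

Expanding det(xI - A) along the first row:
det(xI - A) = + (x - 4)·det([[x - 2, -1], [-2, x - 1]]) - (-1)·det([[1, -1], [-3, x - 1]]) + (1)·det([[1, x - 2], [-3, -2]]).

Evaluating gives χ_A(x) = x^3 - 7x^2 + 16x - 12 = (x - 3)(x - 2)^2.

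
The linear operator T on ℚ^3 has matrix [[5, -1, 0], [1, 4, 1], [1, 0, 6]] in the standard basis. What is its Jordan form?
The characteristic polynomial is det(xI - A) = (x - 5)^3, so the eigenvalues are 5 (algebraic multiplicity 3).

For λ = 5: rank(A - 5I) = 2, rank((A - 5I)^2) = 1, rank((A - 5I)^3) = 0. The eigenspace has dimension 3 - 2 = 1, so there is 1 Jordan block; the rank sequence gives block sizes [3].

Assembling the blocks gives the Jordan form J above.

J = [[5, 1, 0], [0, 5, 1], [0, 0, 5]]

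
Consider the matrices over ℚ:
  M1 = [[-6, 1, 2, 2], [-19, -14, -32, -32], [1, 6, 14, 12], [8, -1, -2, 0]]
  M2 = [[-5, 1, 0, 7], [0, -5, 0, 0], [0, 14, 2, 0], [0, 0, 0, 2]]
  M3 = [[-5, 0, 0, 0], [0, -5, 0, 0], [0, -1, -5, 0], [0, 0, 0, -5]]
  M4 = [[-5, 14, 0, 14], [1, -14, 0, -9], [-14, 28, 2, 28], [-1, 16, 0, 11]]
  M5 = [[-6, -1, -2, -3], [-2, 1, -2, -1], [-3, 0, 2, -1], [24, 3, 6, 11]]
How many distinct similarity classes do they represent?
3 classes: {M1, M2, M4}, {M3}, {M5}

Characteristic polynomials: χ_{M1} = (x - 2)^2(x + 5)^2, χ_{M2} = (x - 2)^2(x + 5)^2, χ_{M3} = (x + 5)^4, χ_{M4} = (x - 2)^2(x + 5)^2, χ_{M5} = (x - 2)^4.

{M1, M2, M4}: invariant factors x - 2, (x - 2)(x + 5)^2.

{M3}: invariant factors x + 5, x + 5, (x + 5)^2.

{M5}: invariant factors (x - 2)^2, (x - 2)^2.

Matrices are similar if and only if their invariant-factor lists agree; the partition into similarity classes is {M1, M2, M4}, {M3}, {M5}.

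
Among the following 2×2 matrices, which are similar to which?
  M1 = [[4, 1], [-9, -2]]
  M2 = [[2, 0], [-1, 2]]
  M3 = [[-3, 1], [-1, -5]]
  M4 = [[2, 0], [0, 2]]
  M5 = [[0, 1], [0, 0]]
Characteristic polynomials: χ_{M1} = (x - 1)^2, χ_{M2} = (x - 2)^2, χ_{M3} = (x + 4)^2, χ_{M4} = (x - 2)^2, χ_{M5} = x^2.

{M1}: invariant factors (x - 1)^2.

{M2}: invariant factors (x - 2)^2.

{M3}: invariant factors (x + 4)^2.

{M4}: invariant factors x - 2, x - 2.

{M5}: invariant factors x^2.

Matrices are similar if and only if their invariant-factor lists agree; the partition into similarity classes is {M1}, {M2}, {M3}, {M4}, {M5}.

5 classes: {M1}, {M2}, {M3}, {M4}, {M5}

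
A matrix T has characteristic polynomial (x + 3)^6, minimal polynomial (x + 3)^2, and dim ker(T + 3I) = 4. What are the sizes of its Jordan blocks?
λ = -3: algebraic multiplicity 6 (exponent in χ_T), largest block size 2 (exponent in m_T), 4 blocks (geometric multiplicity). These force block sizes [2, 2, 1, 1].

Jordan blocks: (-3, 2), (-3, 2), (-3, 1), (-3, 1)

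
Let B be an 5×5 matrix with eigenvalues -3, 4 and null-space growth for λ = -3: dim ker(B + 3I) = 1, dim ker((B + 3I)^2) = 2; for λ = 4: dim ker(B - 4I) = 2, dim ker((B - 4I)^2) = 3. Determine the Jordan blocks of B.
λ = -3: successive nullity increments [1, 1] count blocks of size ≥ k; block sizes are [2].
λ = 4: successive nullity increments [2, 1] count blocks of size ≥ k; block sizes are [2, 1].

Jordan blocks: (-3, 2), (4, 2), (4, 1)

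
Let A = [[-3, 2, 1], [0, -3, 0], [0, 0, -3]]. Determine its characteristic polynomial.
xI - A = [[x + 3, -2, -1], [0, x + 3, 0], [0, 0, x + 3]].

Expanding det(xI - A) along the first row:
det(xI - A) = + (x + 3)·det([[x + 3, 0], [0, x + 3]]) - (-2)·det([[0, 0], [0, x + 3]]) + (-1)·det([[0, x + 3], [0, 0]]).

Evaluating gives χ_A(x) = x^3 + 9x^2 + 27x + 27 = (x + 3)^3.

χ_A(x) = (x + 3)^3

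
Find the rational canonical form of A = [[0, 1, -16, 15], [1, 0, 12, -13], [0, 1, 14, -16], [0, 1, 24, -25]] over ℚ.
R = [[0, 0, 0, 40], [1, 0, 0, -12], [0, 1, 0, -34], [0, 0, 1, -11]]

The invariant factors of A (the non-unit diagonal entries of the Smith normal form of xI - A over ℚ[x]) are (x + 2)(x + 5)(x^2 + 4x - 4), each dividing the next. The characteristic polynomial is their product, (x + 2)(x + 5)(x^2 + 4x - 4).

The rational canonical form is the block-diagonal matrix of companion matrices C(f_i):
R = [[0, 0, 0, 40], [1, 0, 0, -12], [0, 1, 0, -34], [0, 0, 1, -11]].

Note the characteristic polynomial does not split into linear factors over ℚ, so A has no Jordan form over ℚ; the rational canonical form exists over any field.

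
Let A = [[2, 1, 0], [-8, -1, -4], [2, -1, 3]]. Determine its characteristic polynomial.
χ_A(x) = (x - 2)(x - 1)^2

xI - A = [[x - 2, -1, 0], [8, x + 1, 4], [-2, 1, x - 3]].

Expanding det(xI - A) along the first row:
det(xI - A) = + (x - 2)·det([[x + 1, 4], [1, x - 3]]) - (-1)·det([[8, 4], [-2, x - 3]]) + (0)·det([[8, x + 1], [-2, 1]]).

Evaluating gives χ_A(x) = x^3 - 4x^2 + 5x - 2 = (x - 2)(x - 1)^2.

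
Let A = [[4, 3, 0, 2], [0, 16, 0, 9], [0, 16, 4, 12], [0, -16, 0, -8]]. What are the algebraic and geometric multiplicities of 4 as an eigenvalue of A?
The characteristic polynomial is (x - 4)^4, so the factor x - 4 appears with exponent 4: the algebraic multiplicity is 4.

rank(A - 4I) = 2, so the eigenspace has dimension 4 - 2 = 2: the geometric multiplicity is 2.

Since 2 < 4, A is not diagonalizable.

algebraic multiplicity 4, geometric multiplicity 2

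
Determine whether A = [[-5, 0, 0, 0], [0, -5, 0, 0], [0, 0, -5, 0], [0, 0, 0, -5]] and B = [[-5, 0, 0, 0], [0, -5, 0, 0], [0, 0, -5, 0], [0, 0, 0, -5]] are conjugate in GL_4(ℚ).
Yes.

Two matrices over a field are similar if and only if they have the same invariant factors.

Both A and B have characteristic polynomial (x + 5)^4 and minimal polynomial x + 5. Computing further, both have invariant factors x + 5, x + 5, x + 5, x + 5. Hence A and B are similar.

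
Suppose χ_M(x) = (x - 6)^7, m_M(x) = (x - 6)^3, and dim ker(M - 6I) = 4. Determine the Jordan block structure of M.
Jordan blocks: (6, 3), (6, 2), (6, 1), (6, 1)

λ = 6: algebraic multiplicity 7 (exponent in χ_M), largest block size 3 (exponent in m_M), 4 blocks (geometric multiplicity). These force block sizes [3, 2, 1, 1].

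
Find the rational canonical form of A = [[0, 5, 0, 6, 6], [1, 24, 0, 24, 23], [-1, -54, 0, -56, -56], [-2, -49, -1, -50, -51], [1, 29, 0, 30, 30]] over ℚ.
The invariant factors of A (the non-unit diagonal entries of the Smith normal form of xI - A over ℚ[x]) are (x - 2)^2(x^3 + 5), each dividing the next. The characteristic polynomial is their product, (x - 2)^2(x^3 + 5).

The rational canonical form is the block-diagonal matrix of companion matrices C(f_i):
R = [[0, 0, 0, 0, -20], [1, 0, 0, 0, 20], [0, 1, 0, 0, -5], [0, 0, 1, 0, -4], [0, 0, 0, 1, 4]].

Note the characteristic polynomial does not split into linear factors over ℚ, so A has no Jordan form over ℚ; the rational canonical form exists over any field.

R = [[0, 0, 0, 0, -20], [1, 0, 0, 0, 20], [0, 1, 0, 0, -5], [0, 0, 1, 0, -4], [0, 0, 0, 1, 4]]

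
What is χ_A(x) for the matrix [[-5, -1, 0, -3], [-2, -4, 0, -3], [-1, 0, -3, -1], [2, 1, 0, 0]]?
χ_A(x) = (x + 3)^4

xI - A = [[x + 5, 1, 0, 3], [2, x + 4, 0, 3], [1, 0, x + 3, 1], [-2, -1, 0, x]].

Expanding det(xI - A) along the first row:
det(xI - A) = + (x + 5)·det([[x + 4, 0, 3], [0, x + 3, 1], [-1, 0, x]]) - (1)·det([[2, 0, 3], [1, x + 3, 1], [-2, 0, x]]) + (0)·det([[2, x + 4, 3], [1, 0, 1], [-2, -1, x]]) - (3)·det([[2, x + 4, 0], [1, 0, x + 3], [-2, -1, 0]]).

Evaluating gives χ_A(x) = x^4 + 12x^3 + 54x^2 + 108x + 81 = (x + 3)^4.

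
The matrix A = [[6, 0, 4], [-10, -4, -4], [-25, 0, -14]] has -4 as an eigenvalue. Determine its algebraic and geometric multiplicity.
algebraic multiplicity 3, geometric multiplicity 2

The characteristic polynomial is (x + 4)^3, so the factor x + 4 appears with exponent 3: the algebraic multiplicity is 3.

rank(A + 4I) = 1, so the eigenspace has dimension 3 - 1 = 2: the geometric multiplicity is 2.

Since 2 < 3, A is not diagonalizable.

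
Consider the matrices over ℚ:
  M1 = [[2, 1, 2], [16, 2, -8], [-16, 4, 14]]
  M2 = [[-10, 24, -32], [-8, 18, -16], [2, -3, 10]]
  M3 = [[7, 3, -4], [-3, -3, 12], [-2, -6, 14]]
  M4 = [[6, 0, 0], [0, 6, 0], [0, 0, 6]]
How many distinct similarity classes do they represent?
2 classes: {M1, M2, M3}, {M4}

Characteristic polynomials: χ_{M1} = (x - 6)^3, χ_{M2} = (x - 6)^3, χ_{M3} = (x - 6)^3, χ_{M4} = (x - 6)^3.

{M1, M2, M3}: invariant factors x - 6, (x - 6)^2.

{M4}: invariant factors x - 6, x - 6, x - 6.

Matrices are similar if and only if their invariant-factor lists agree; the partition into similarity classes is {M1, M2, M3}, {M4}.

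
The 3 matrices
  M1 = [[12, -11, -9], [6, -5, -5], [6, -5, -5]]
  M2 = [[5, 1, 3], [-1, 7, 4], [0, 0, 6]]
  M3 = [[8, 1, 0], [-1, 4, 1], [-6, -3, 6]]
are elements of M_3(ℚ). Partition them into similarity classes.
Characteristic polynomials: χ_{M1} = x^2(x - 2), χ_{M2} = (x - 6)^3, χ_{M3} = (x - 6)^3.

{M1}: invariant factors x^2(x - 2).

{M2, M3}: invariant factors (x - 6)^3.

Matrices are similar if and only if their invariant-factor lists agree; the partition into similarity classes is {M1}, {M2, M3}.

2 classes: {M1}, {M2, M3}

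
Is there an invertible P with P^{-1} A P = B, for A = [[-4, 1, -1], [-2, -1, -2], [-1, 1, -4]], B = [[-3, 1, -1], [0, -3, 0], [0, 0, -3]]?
Two matrices over a field are similar if and only if they have the same invariant factors.

Both A and B have characteristic polynomial (x + 3)^3 and minimal polynomial (x + 3)^2. Computing further, both have invariant factors x + 3, (x + 3)^2. Hence A and B are similar.

Yes.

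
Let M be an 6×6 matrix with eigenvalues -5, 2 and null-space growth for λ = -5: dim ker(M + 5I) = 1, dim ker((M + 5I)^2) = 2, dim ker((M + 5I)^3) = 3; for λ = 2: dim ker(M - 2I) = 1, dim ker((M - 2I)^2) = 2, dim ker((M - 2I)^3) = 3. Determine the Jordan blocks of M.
λ = -5: successive nullity increments [1, 1, 1] count blocks of size ≥ k; block sizes are [3].
λ = 2: successive nullity increments [1, 1, 1] count blocks of size ≥ k; block sizes are [3].

Jordan blocks: (-5, 3), (2, 3)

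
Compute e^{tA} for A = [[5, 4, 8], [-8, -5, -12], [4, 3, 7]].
e^{tA} = [[e^{5*t}, e^{5*t} - e^{t}, 2*(e^{4*t} - 1)*e^{t}], [2*(1 - e^{4*t})*e^{t}, (2*t - 2*e^{4*t} + 3)*e^{t}, 4*(t - e^{4*t} + 1)*e^{t}], [e^{5*t} - e^{t}, (-t + e^{4*t} - 1)*e^{t}, (-2*t + 2*e^{4*t} - 1)*e^{t}]]

A has Jordan form J = [[1, 1, 0], [0, 1, 0], [0, 0, 5]] with A = PJP^{-1}, so e^{tA} = P e^{tJ} P^{-1}.

For a Jordan block J_k(λ), e^{tJ_k(λ)} = e^{λt} · (I + tN + t^2 N^2/2! + ... + t^{k-1} N^{k-1}/(k-1)!) where N is the nilpotent superdiagonal part.

Assembling the blocks and conjugating back gives the entries of e^{tA} as shown above.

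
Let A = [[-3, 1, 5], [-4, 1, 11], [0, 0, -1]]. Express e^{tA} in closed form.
A has Jordan form J = [[-1, 1, 0], [0, -1, 1], [0, 0, -1]] with A = PJP^{-1}, so e^{tA} = P e^{tJ} P^{-1}.

For a Jordan block J_k(λ), e^{tJ_k(λ)} = e^{λt} · (I + tN + t^2 N^2/2! + ... + t^{k-1} N^{k-1}/(k-1)!) where N is the nilpotent superdiagonal part.

Assembling the blocks and conjugating back gives the entries of e^{tA} as shown above.

e^{tA} = [[(1 - 2*t)*e^{-t}, t*e^{-t}, t*(t + 10)*e^{-t}/2], [-4*t*e^{-t}, (2*t + 1)*e^{-t}, t*(t + 11)*e^{-t}], [0, 0, e^{-t}]]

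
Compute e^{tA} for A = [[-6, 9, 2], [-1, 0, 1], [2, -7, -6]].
e^{tA} = [[(-t^2 - 4*t + 2)*e^{-4*t}/2, t*(2*t + 9)*e^{-4*t}, t*(t + 4)*e^{-4*t}/2], [-t*e^{-4*t}, (4*t + 1)*e^{-4*t}, t*e^{-4*t}], [t*(4 - t)*e^{-4*t}/2, t*(2*t - 7)*e^{-4*t}, (t^2 - 4*t + 2)*e^{-4*t}/2]]

A has Jordan form J = [[-4, 1, 0], [0, -4, 1], [0, 0, -4]] with A = PJP^{-1}, so e^{tA} = P e^{tJ} P^{-1}.

For a Jordan block J_k(λ), e^{tJ_k(λ)} = e^{λt} · (I + tN + t^2 N^2/2! + ... + t^{k-1} N^{k-1}/(k-1)!) where N is the nilpotent superdiagonal part.

Assembling the blocks and conjugating back gives the entries of e^{tA} as shown above.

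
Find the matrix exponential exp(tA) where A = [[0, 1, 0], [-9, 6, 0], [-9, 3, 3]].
e^{tA} = [[(1 - 3*t)*e^{3*t}, t*e^{3*t}, 0], [-9*t*e^{3*t}, (3*t + 1)*e^{3*t}, 0], [-9*t*e^{3*t}, 3*t*e^{3*t}, e^{3*t}]]

A has Jordan form J = [[3, 1, 0], [0, 3, 0], [0, 0, 3]] with A = PJP^{-1}, so e^{tA} = P e^{tJ} P^{-1}.

For a Jordan block J_k(λ), e^{tJ_k(λ)} = e^{λt} · (I + tN + t^2 N^2/2! + ... + t^{k-1} N^{k-1}/(k-1)!) where N is the nilpotent superdiagonal part.

Assembling the blocks and conjugating back gives the entries of e^{tA} as shown above.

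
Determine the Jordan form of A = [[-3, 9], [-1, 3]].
The characteristic polynomial is det(xI - A) = x^2, so the eigenvalues are 0 (algebraic multiplicity 2).

For λ = 0: rank(A) = 1, rank(A^2) = 0. The eigenspace has dimension 2 - 1 = 1, so there is 1 Jordan block; the rank sequence gives block sizes [2].

Assembling the blocks gives the Jordan form J above.

J = [[0, 1], [0, 0]]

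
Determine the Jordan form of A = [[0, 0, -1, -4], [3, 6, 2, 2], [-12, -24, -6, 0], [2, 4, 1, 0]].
The characteristic polynomial is det(xI - A) = x^4, so the eigenvalues are 0 (algebraic multiplicity 4).

For λ = 0: rank(A) = 2, rank(A^2) = 1, rank(A^3) = 0. The eigenspace has dimension 4 - 2 = 2, so there are 2 Jordan blocks; the rank sequence gives block sizes [3, 1].

Assembling the blocks gives the Jordan form J above.

J = [[0, 1, 0, 0], [0, 0, 1, 0], [0, 0, 0, 0], [0, 0, 0, 0]]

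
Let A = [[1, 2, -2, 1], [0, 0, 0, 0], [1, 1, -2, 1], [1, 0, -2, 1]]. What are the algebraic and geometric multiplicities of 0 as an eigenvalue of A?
algebraic multiplicity 4, geometric multiplicity 2

The characteristic polynomial is x^4, so the factor x appears with exponent 4: the algebraic multiplicity is 4.

rank(A) = 2, so the eigenspace has dimension 4 - 2 = 2: the geometric multiplicity is 2.

Since 2 < 4, A is not diagonalizable.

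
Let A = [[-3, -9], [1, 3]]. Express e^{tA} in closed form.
A has Jordan form J = [[0, 1], [0, 0]] with A = PJP^{-1}, so e^{tA} = P e^{tJ} P^{-1}.

For a Jordan block J_k(λ), e^{tJ_k(λ)} = e^{λt} · (I + tN + t^2 N^2/2! + ... + t^{k-1} N^{k-1}/(k-1)!) where N is the nilpotent superdiagonal part.

Assembling the blocks and conjugating back gives the entries of e^{tA} as shown above.

e^{tA} = [[1 - 3*t, -9*t], [t, 3*t + 1]]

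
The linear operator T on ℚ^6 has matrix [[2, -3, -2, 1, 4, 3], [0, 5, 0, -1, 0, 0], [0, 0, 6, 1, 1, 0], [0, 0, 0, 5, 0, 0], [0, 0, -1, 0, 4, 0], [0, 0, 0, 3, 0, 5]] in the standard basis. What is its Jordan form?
J = [[2, 0, 0, 0, 0, 0], [0, 5, 1, 0, 0, 0], [0, 0, 5, 1, 0, 0], [0, 0, 0, 5, 0, 0], [0, 0, 0, 0, 5, 0], [0, 0, 0, 0, 0, 5]]

The characteristic polynomial is det(xI - A) = (x - 5)^5(x - 2), so the eigenvalues are 2 (algebraic multiplicity 1), 5 (algebraic multiplicity 5).

For λ = 2: algebraic multiplicity 1 gives one 1×1 block.

For λ = 5: rank(A - 5I) = 3, rank((A - 5I)^2) = 2, rank((A - 5I)^3) = 1. The eigenspace has dimension 6 - 3 = 3, so there are 3 Jordan blocks; the rank sequence gives block sizes [3, 1, 1].

Assembling the blocks gives the Jordan form J above.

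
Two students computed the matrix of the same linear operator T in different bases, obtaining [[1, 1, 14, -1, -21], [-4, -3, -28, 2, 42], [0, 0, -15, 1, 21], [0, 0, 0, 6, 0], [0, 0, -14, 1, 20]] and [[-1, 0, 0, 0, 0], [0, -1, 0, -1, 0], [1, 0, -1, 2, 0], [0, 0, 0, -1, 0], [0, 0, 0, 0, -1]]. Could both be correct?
No.

trace(A) = 9 but trace(B) = -5. The trace is a similarity invariant, so A and B are not similar.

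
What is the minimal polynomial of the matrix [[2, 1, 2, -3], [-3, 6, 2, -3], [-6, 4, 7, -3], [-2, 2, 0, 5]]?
The characteristic polynomial factors as (x - 5)^4. The minimal polynomial is ∏(x - λ)^{k_λ} where k_λ is the size of the largest Jordan block at λ.

For λ = 5: rank(A - 5I) = 2, and the largest Jordan block has size 2 (the smallest k with rank((A - 5I)^k) = rank((A - 5I)^(k+1))).

So m_A(x) = (x - 5)^2.

m_A(x) = (x - 5)^2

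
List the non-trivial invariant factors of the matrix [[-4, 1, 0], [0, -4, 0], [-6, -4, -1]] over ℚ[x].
(x + 1)(x + 4)^2

The Jordan structure of A has elementary divisors (x + 4)^2, (x + 1). Arranging the block sizes at each eigenvalue in decreasing order and taking row products gives the invariant factors.

Invariant factors (smallest first, each dividing the next): (x + 1)(x + 4)^2.

Check: the last factor (x + 1)(x + 4)^2 is the minimal polynomial, and the product (x + 1)(x + 4)^2 is the characteristic polynomial.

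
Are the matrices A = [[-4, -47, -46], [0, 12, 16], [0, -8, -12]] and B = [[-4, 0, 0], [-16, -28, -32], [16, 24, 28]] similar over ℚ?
Both have characteristic polynomial (x - 4)(x + 4)^2, but the minimal polynomial of A is (x - 4)(x + 4)^2 while the minimal polynomial of B is (x - 4)(x + 4). The minimal polynomial is a similarity invariant, so A and B are not similar.

No.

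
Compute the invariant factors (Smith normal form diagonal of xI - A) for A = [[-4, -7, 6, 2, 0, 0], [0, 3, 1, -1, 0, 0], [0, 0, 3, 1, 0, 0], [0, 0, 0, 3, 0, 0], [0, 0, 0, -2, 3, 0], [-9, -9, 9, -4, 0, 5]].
The Jordan structure of A has elementary divisors (x + 4), (x - 3)^3, (x - 3), (x - 5). Arranging the block sizes at each eigenvalue in decreasing order and taking row products gives the invariant factors.

Invariant factors (smallest first, each dividing the next): x - 3, (x - 5)(x - 3)^3(x + 4).

Check: the last factor (x - 5)(x - 3)^3(x + 4) is the minimal polynomial, and the product (x - 5)(x - 3)^4(x + 4) is the characteristic polynomial.

x - 3, (x - 5)(x - 3)^3(x + 4)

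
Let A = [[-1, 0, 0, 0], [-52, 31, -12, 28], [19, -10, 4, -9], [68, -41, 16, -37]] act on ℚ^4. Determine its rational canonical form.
The invariant factors of A (the non-unit diagonal entries of the Smith normal form of xI - A over ℚ[x]) are x + 1, x(x + 1)^2, each dividing the next. The characteristic polynomial is their product, x(x + 1)^3.

The rational canonical form is the block-diagonal matrix of companion matrices C(f_i):
R = [[-1, 0, 0, 0], [0, 0, 0, 0], [0, 1, 0, -1], [0, 0, 1, -2]].

R = [[-1, 0, 0, 0], [0, 0, 0, 0], [0, 1, 0, -1], [0, 0, 1, -2]]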